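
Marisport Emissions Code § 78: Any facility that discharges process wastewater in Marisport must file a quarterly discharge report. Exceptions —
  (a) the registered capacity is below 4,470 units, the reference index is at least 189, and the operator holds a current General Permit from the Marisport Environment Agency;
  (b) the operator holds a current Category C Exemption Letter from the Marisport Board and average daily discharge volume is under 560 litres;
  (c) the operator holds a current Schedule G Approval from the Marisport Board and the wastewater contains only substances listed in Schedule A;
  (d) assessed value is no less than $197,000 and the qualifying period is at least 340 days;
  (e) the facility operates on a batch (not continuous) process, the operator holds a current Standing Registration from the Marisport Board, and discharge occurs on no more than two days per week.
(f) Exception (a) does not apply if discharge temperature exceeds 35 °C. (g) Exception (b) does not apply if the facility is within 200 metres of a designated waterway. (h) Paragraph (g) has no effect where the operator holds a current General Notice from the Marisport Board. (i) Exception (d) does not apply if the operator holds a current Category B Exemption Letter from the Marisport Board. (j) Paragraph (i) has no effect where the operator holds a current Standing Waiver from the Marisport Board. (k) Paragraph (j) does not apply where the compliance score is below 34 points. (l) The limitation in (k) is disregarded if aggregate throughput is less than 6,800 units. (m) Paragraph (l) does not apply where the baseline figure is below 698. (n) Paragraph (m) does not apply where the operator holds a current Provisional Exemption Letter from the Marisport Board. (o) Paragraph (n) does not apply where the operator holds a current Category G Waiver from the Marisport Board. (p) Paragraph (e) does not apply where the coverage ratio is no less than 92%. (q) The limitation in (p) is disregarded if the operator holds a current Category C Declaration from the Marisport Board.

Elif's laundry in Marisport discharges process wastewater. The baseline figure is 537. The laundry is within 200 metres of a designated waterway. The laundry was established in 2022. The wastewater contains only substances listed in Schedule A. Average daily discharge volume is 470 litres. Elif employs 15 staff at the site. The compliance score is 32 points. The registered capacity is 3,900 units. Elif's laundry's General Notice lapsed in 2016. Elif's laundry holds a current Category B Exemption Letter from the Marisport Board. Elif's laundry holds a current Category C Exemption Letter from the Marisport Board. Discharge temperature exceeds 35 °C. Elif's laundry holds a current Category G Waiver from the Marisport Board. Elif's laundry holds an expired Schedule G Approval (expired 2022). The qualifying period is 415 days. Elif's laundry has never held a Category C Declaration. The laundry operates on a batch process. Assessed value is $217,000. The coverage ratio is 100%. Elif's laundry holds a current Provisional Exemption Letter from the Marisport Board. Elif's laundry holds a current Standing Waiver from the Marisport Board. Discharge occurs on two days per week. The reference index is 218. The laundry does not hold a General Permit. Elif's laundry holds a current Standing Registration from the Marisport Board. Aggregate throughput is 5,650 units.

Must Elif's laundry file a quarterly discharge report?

Yes — Elif's laundry must file a quarterly discharge report.

Exception (a) does not apply: no General Permit is held.
Exception (b): a current Category C Exemption Letter is held; average daily discharge volume is 470 litres, under the 560 litres limit — every condition holds. But applying paragraphs (g)–(h): (g) operates against (b): the laundry is within 200 m of a designated waterway. (h) does not operate here (the General Notice is not current), so (g) stands. Exception (b) does not apply.
Exception (c) fails — no current Schedule G Approval is held.
Exception (d) is satisfied on its face — assessed value is $217,000, meeting the $197,000 threshold; the qualifying period is 415 days, meeting the 340 days threshold. But: (i) is engaged — a current Category B Exemption Letter is held. (j) is triggered (a current Standing Waiver is held), but is set aside by (k): (k) operates against (j): the compliance score is 32 points, below the 34 points limit. (l) is engaged (aggregate throughput is 5,650 units, less than the 6,800 units limit), but is displaced by (m): (m) operates against (l): the baseline figure is 537, below the 698 limit. (n) would limit (m) — a current Provisional Exemption Letter is held — but (o) sets (n) aside: (o) applies — a current Category G Waiver is held. Exception (d) does not apply.
All of (e)'s requirements are met (the facility operates on a batch process; a current Standing Registration is held; discharge occurs on no more than two days per week). But: (p) operates against (e): the coverage ratio is 100%, meeting the 92% threshold. (q) is not triggered (no current Category C Declaration is held), so (p) stands. So (e) is unavailable.
No exception displaces § 78.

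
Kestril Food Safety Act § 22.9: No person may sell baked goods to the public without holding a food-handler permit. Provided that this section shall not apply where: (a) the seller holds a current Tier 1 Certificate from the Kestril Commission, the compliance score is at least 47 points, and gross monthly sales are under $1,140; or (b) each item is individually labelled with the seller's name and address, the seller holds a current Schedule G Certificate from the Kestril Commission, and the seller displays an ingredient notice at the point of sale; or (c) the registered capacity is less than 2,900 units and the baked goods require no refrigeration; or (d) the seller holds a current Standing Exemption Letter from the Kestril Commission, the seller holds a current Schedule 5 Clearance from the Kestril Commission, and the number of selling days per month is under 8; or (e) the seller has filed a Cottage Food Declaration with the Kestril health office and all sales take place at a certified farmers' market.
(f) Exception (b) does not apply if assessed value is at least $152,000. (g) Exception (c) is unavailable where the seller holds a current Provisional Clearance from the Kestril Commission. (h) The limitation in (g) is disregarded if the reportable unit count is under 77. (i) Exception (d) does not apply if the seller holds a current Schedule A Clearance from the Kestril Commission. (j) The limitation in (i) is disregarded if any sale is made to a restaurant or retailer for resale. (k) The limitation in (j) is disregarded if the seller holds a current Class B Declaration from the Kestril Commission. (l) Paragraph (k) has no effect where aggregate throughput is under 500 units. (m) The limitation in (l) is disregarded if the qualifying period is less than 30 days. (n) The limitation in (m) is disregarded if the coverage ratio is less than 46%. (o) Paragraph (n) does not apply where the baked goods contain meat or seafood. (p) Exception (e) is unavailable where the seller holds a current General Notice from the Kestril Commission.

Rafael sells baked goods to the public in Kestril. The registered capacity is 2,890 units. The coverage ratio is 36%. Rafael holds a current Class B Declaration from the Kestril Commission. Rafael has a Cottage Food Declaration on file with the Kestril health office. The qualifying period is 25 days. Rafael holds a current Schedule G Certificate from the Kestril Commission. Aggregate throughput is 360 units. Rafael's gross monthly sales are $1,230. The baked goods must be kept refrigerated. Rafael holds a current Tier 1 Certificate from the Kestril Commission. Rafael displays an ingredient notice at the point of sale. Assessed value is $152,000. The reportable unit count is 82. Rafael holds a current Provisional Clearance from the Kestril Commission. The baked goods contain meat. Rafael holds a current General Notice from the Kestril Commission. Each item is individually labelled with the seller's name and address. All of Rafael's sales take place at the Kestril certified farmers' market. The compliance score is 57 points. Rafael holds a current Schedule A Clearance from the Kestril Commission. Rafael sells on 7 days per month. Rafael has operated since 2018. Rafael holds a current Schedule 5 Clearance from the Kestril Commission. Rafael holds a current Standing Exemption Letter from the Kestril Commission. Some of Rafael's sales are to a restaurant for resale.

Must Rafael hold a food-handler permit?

Exception (a) requires that gross monthly sales are under $1,140; but gross monthly sales are $1,230, not under $1,140, so (a) is unavailable.
Exception (b)'s conditions are all satisfied: items are individually labelled; a current Schedule G Certificate is held; an ingredient notice is displayed. But applying paragraph (f): (f) operates — assessed value is $152,000, meeting the $152,000 threshold. (b) is therefore removed.
Exception (c) fails — the baked goods require refrigeration.
Exception (d)'s conditions are all satisfied: a current Standing Exemption Letter is held; a current Schedule 5 Clearance is held; the number of selling days per month is 7, under the 8 limit. Turning to paragraphs (i)–(o): (i) operates against (d): a current Schedule A Clearance is held. (j) is triggered (some sales are to a restaurant for resale), but is itself disapplied by (k): (k) operates against (j): a current Class B Declaration is held. (l) is triggered (aggregate throughput is 360 units, under the 500 units limit), but is displaced by (m): (m) operates against (l): the qualifying period is 25 days, less than the 30 days limit. (n) would limit (m) — the coverage ratio is 36%, less than the 46% limit — but (o) sets (n) aside: (o) applies — the baked goods contain meat. So (d) is unavailable.
Exception (e) is satisfied on its face — a Cottage Food Declaration is on file; all sales are at a certified farmers' market. However, paragraph (p) must be considered: (p) is triggered — a current General Notice is held. Exception (e) does not apply.
Every exception is unavailable, so the rule governs.

Yes — Rafael must hold a food-handler permit.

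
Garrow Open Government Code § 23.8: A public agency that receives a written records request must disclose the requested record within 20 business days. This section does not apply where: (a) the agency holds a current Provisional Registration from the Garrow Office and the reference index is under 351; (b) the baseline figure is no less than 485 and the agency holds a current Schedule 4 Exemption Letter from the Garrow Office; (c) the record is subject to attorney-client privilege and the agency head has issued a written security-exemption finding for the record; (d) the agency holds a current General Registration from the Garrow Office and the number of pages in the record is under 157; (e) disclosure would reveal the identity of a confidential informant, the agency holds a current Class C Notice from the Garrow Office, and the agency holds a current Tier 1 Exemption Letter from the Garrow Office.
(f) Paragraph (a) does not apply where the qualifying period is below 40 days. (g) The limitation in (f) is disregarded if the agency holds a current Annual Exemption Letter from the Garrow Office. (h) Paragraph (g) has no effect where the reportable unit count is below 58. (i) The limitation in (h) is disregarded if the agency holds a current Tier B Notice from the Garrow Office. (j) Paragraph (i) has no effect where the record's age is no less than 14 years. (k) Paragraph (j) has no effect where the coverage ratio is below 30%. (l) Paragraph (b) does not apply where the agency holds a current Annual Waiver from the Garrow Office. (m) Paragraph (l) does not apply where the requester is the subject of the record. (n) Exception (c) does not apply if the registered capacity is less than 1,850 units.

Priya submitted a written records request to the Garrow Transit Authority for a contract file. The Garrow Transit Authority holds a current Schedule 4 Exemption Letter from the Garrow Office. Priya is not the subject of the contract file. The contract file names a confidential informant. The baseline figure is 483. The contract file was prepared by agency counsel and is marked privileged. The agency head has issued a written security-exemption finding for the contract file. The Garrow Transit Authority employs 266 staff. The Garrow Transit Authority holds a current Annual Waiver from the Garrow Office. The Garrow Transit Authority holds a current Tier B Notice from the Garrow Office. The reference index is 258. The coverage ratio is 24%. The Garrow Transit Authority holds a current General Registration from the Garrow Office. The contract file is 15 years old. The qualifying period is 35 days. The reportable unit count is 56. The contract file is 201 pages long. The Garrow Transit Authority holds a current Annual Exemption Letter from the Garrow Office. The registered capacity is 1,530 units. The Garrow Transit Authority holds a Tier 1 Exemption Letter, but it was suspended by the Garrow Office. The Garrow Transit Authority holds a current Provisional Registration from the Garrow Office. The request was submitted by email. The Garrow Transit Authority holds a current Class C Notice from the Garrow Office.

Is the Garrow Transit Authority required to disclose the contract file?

No — exception (a) applies; the Garrow Transit Authority is not required to disclose the contract file.

All of (a)'s requirements are met (a current Provisional Registration is held; the reference index is 258, under the 351 limit). Applying paragraphs (f)–(k): (f) is engaged (the qualifying period is 35 days, below the 40 days limit), but is itself disapplied by (g): (g) is triggered — a current Annual Exemption Letter is held. (h) would limit (g) — the reportable unit count is 56, below the 58 limit — but (i) sets (h) aside: (i) operates — a current Tier B Notice is held. (j) is engaged (the record's age is 15 years, meeting the 14 years threshold), but is itself disapplied by (k): (k) is triggered — the coverage ratio is 24%, below the 30% limit. (a) remains available.
Exception (b) does not apply: the baseline figure is 483, short of 485.
All of (c)'s requirements are met (the contract file is privileged; a written security-exemption finding has been issued). Turning to paragraph (n): (n) applies — the registered capacity is 1,530 units, less than the 1,850 units limit. (c) is therefore removed.
Exception (d) fails — the number of pages in the record is 201, not under 157.
Exception (e) requires that the agency holds a current Tier 1 Exemption Letter from the Garrow Office; but there is no Tier 1 Exemption Letter in force, so (e) is unavailable.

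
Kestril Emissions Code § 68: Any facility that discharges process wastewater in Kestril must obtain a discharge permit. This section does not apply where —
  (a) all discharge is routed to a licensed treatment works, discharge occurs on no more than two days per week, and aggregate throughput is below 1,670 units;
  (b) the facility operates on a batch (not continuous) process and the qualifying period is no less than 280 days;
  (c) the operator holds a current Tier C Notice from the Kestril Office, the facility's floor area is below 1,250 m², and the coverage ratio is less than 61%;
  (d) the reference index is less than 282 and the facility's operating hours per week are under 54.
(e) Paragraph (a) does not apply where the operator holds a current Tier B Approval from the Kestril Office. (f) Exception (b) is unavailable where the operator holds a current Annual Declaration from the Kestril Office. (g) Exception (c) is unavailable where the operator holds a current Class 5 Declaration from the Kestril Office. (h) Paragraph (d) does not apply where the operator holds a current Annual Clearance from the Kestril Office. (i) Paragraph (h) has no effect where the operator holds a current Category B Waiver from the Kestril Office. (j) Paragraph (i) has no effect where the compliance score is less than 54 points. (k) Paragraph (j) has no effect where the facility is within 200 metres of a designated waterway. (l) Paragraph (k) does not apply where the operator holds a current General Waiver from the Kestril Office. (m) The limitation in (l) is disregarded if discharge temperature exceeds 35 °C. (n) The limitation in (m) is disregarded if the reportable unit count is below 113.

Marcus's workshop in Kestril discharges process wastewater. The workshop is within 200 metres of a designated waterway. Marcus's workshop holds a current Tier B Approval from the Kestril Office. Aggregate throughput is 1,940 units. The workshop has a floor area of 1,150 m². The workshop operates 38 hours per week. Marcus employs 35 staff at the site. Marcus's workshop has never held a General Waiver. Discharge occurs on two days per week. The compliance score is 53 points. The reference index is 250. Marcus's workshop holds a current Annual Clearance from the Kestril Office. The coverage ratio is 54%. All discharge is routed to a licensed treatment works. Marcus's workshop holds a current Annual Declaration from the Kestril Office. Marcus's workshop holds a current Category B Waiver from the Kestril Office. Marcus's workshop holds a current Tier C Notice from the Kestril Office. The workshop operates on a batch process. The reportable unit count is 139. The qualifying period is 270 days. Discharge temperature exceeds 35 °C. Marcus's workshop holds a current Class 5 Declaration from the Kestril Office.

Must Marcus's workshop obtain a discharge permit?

Exception (a) fails — aggregate throughput is 1,940 units, not below 1,670 units.
Exception (b) requires that the qualifying period is no less than 280 days; but the qualifying period is 270 days, short of 280 days, so (b) is unavailable.
Exception (c): a current Tier C Notice is held; the facility's floor area is 1,150 m², below the 1,250 m² limit; the coverage ratio is 54%, less than the 61% limit — every condition holds. However, paragraph (g) must be considered: (g) operates against (c): a current Class 5 Declaration is held. Exception (c) does not apply.
Exception (d)'s conditions are all satisfied: the reference index is 250, less than the 282 limit; the facility's operating hours per week are 38, under the 54 limit. As to paragraphs (h)–(n): (h) would limit (d) — a current Annual Clearance is held — but (i) sets (h) aside: (i) is engaged — a current Category B Waiver is held. (j) is triggered (the compliance score is 53 points, less than the 54 points limit), but is overridden by (k): (k) operates — the workshop is within 200 m of a designated waterway. (l), which would lift (k), is inapplicable — no current General Waiver is held. (d) remains available.

No — exception (d) applies; Marcus's workshop is not required to obtain a discharge permit.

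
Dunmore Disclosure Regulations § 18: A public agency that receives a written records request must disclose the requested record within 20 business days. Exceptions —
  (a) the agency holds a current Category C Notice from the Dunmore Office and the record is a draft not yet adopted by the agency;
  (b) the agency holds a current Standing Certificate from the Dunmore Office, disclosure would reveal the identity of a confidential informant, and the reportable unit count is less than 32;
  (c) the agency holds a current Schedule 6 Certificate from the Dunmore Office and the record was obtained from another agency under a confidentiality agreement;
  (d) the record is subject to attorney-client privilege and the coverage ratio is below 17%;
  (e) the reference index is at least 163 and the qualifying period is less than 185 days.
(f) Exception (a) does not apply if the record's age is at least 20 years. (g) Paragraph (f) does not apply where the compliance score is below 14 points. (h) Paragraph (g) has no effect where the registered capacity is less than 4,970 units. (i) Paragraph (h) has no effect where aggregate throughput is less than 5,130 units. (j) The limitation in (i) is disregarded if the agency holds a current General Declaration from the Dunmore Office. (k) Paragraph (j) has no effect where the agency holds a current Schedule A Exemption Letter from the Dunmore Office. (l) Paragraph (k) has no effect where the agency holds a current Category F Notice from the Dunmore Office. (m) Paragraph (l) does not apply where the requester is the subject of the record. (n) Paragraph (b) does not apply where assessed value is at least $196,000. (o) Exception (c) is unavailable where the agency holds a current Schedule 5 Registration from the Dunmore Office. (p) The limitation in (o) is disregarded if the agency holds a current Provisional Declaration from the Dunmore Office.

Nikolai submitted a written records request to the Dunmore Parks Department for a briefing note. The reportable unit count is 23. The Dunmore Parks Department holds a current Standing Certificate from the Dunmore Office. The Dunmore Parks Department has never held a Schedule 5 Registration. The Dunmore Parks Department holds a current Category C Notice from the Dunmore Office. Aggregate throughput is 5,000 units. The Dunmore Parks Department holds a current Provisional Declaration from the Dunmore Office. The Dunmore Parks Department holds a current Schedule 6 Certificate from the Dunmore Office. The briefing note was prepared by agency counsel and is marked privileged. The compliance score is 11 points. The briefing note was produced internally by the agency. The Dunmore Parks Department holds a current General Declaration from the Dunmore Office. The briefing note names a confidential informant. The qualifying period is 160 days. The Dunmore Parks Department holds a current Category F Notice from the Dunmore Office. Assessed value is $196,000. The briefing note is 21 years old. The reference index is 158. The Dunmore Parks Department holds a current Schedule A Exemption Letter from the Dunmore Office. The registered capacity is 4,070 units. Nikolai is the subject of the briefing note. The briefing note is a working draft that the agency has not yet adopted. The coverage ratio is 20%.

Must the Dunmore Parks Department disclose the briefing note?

All of (a)'s requirements are met (a current Category C Notice is held; the briefing note is an unadopted draft). Under paragraphs (f)–(m): (f) would limit (a) — the record's age is 21 years, meeting the 20 years threshold — but (g) sets (f) aside: (g) is triggered — the compliance score is 11 points, below the 14 points limit. (h) would limit (g) — the registered capacity is 4,070 units, less than the 4,970 units limit — but (i) sets (h) aside: (i) operates against (h): aggregate throughput is 5,000 units, less than the 5,130 units limit. (j) is engaged (a current General Declaration is held), but is itself disapplied by (k): (k) operates against (j): a current Schedule A Exemption Letter is held. (l) operates (a current Category F Notice is held), but is itself disapplied by (m): (m) applies — Nikolai is the subject of the briefing note. Exception (a) stands.
Exception (b): a current Standing Certificate is held; the briefing note names a confidential informant; the reportable unit count is 23, less than the 32 limit — every condition holds. But: (n) operates against (b): assessed value is $196,000, meeting the $196,000 threshold. So (b) is unavailable.
Exception (c) fails — the briefing note was produced internally.
Exception (d) fails — the coverage ratio is 20%, not below 17%.
Exception (e) fails — the reference index is 158, short of 163.

No — exception (a) applies; the Dunmore Parks Department is not required to disclose the briefing note.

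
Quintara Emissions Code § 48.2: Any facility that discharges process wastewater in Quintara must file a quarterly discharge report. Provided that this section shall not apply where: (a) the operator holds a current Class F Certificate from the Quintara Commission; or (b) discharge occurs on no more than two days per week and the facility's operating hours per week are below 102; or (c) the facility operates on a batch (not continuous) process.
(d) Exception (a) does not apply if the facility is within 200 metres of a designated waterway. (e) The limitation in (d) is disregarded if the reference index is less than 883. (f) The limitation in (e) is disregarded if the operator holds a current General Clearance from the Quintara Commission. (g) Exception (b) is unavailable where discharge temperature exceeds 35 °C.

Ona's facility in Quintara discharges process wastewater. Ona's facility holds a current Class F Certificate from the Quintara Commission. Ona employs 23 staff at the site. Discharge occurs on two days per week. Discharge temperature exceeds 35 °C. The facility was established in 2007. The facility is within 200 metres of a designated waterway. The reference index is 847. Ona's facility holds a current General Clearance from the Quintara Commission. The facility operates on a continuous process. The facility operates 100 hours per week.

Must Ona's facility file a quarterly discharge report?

Exception (a)'s conditions are all satisfied: a current Class F Certificate is held. Turning to paragraphs (d)–(f): (d) operates — the facility is within 200 m of a designated waterway. (e) would limit (d) — the reference index is 847, less than the 883 limit — but (f) sets (e) aside: (f) operates against (e): a current General Clearance is held. Exception (a) does not apply.
Exception (b) is satisfied on its face — discharge occurs on no more than two days per week; the facility's operating hours per week are 100, below the 102 limit. Turning to paragraph (g): (g) is engaged — discharge temperature exceeds 35 °C. (b) is therefore removed.
Exception (c) requires that the facility operates on a batch (not continuous) process; but the facility operates on a continuous process, so (c) is unavailable.
No exception is made out. Ona's facility falls within the general rule.

Yes — Ona's facility must file a quarterly discharge report.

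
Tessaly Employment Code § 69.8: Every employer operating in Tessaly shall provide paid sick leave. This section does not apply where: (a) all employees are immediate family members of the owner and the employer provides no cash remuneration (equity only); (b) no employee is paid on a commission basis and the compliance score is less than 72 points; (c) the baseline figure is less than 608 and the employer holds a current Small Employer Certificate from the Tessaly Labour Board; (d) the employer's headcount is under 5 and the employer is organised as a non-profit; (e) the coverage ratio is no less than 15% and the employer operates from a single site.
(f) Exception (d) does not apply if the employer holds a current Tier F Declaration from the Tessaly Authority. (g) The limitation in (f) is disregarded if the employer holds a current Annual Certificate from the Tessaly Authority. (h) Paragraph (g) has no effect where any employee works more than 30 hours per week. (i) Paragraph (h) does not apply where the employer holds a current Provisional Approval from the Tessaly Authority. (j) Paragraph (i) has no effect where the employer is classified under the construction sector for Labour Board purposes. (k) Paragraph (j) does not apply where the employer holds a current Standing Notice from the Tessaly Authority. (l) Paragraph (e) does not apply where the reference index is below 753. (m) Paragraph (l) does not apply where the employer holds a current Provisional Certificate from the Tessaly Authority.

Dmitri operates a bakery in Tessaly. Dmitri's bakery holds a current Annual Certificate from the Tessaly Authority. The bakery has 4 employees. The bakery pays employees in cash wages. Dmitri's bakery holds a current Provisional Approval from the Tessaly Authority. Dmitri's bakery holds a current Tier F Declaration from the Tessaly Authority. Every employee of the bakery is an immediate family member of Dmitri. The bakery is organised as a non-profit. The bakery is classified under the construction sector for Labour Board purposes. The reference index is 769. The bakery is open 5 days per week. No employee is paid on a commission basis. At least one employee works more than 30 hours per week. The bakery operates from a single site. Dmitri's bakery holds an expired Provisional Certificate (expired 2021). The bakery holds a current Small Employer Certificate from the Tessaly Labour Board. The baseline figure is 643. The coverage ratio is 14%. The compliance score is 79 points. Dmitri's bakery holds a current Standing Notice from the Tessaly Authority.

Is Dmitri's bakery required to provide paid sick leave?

Exception (a) requires that the employer provides no cash remuneration (equity only); but employees are paid cash wages, so (a) is unavailable.
Exception (b) requires that the compliance score is less than 72 points; but the compliance score is 79 points, not less than 72 points, so (b) is unavailable.
Exception (c) requires that the baseline figure is less than 608; but the baseline figure is 643, not less than 608, so (c) is unavailable.
Exception (d) is satisfied on its face — the employer's headcount is 4, under the 5 limit; the employer is a non-profit. As to paragraphs (f)–(k): (f) would limit (d) — a current Tier F Declaration is held — but (g) sets (f) aside: (g) operates against (f): a current Annual Certificate is held. (h) applies (at least one employee exceeds 30 hours/week), but is itself disapplied by (i): (i) operates against (h): a current Provisional Approval is held. (j) would limit (i) — the bakery is classified under the construction sector — but (k) sets (j) aside: (k) applies — a current Standing Notice is held. So (d) applies.
Exception (e) fails — the coverage ratio is 14%, short of 15%.

No — exception (d) applies; Dmitri's bakery is not required to provide paid sick leave.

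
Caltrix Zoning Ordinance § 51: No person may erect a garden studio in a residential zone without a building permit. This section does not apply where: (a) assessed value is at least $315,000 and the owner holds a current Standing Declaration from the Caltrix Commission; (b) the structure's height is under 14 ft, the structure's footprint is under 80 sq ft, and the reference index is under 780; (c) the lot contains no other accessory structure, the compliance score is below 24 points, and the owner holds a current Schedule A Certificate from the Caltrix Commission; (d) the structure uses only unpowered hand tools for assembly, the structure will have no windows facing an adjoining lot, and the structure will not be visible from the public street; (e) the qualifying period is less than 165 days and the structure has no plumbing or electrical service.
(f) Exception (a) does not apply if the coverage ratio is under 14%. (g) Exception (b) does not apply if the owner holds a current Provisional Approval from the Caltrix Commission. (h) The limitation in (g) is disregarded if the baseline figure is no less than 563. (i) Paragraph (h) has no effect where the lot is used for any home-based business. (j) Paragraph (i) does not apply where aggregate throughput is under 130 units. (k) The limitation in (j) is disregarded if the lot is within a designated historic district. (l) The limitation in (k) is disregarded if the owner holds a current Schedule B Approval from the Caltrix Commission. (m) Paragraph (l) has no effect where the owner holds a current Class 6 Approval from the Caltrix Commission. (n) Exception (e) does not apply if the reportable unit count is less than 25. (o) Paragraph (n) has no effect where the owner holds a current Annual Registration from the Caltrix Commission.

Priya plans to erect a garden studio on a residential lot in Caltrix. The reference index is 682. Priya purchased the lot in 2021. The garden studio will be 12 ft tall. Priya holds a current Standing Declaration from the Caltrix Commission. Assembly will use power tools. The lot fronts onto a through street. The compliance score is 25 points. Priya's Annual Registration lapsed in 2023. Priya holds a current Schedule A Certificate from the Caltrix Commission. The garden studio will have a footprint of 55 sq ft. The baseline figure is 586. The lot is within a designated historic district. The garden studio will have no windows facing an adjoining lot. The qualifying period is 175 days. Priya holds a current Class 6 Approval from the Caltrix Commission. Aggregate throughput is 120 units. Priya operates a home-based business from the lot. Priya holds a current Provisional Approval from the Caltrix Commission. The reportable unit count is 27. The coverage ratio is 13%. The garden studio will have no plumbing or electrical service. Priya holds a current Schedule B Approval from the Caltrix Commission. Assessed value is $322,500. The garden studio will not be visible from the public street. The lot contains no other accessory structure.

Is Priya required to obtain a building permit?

Exception (a): assessed value is $322,500, meeting the $315,000 threshold; a current Standing Declaration is held — every condition holds. But applying paragraph (f): (f) operates against (a): the coverage ratio is 13%, under the 14% limit. (a) is therefore removed.
All of (b)'s requirements are met (the structure's height is 12 ft, under the 14 ft limit; the structure's footprint is 55 sq ft, under the 80 sq ft limit; the reference index is 682, under the 780 limit). But applying paragraphs (g)–(m): (g) operates against (b): a current Provisional Approval is held. (h) would limit (g) — the baseline figure is 586, meeting the 563 threshold — but (i) sets (h) aside: (i) operates against (h): a home-based business operates on the lot. (j) is triggered (aggregate throughput is 120 units, under the 130 units limit), but is itself disapplied by (k): (k) is triggered — the lot is in a historic district. (l) would limit (k) — a current Schedule B Approval is held — but (m) sets (l) aside: (m) operates against (l): a current Class 6 Approval is held. So (b) is unavailable.
Exception (c) fails — the compliance score is 25 points, not below 24 points.
Exception (d) fails — assembly uses power tools.
Exception (e) fails — the qualifying period is 175 days, not less than 165 days.
No exception is made out. Priya falls within the general rule.

Yes — Priya must obtain a building permit.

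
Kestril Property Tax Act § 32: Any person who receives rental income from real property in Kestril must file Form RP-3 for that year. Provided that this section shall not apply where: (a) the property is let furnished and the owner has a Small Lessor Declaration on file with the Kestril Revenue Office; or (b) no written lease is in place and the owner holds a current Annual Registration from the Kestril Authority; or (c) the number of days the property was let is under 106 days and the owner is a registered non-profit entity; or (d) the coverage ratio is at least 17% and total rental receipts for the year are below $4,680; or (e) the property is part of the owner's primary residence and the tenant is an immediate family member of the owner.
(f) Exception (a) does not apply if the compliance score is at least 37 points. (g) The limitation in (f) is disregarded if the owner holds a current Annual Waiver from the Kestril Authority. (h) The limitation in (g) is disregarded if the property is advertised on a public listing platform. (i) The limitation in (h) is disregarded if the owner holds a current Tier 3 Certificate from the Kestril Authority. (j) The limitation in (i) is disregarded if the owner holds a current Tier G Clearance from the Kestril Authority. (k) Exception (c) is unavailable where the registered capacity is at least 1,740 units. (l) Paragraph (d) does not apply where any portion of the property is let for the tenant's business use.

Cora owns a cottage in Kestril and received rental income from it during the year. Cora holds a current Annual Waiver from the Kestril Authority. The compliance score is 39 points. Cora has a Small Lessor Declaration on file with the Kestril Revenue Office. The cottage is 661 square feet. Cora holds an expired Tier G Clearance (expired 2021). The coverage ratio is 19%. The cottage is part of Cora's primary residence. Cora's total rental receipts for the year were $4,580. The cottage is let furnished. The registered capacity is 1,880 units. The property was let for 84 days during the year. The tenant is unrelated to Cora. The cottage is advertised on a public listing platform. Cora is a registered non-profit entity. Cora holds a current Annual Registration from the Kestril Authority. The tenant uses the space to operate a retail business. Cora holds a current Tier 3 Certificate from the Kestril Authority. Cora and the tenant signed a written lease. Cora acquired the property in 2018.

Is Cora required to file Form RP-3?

All of (a)'s requirements are met (the property is let furnished; a Small Lessor Declaration is on file). Applying paragraphs (f)–(j): (f) would limit (a) — the compliance score is 39 points, meeting the 37 points threshold — but (g) sets (f) aside: (g) operates against (f): a current Annual Waiver is held. (h) would limit (g) — the property is publicly advertised — but (i) sets (h) aside: (i) applies — a current Tier 3 Certificate is held. (j), which would lift (i), is not triggered — no current Tier G Clearance is held. (a) remains available.
Exception (b) fails — a written lease is in place.
Exception (c) is satisfied on its face — the number of days the property was let is 84 days, under the 106 days limit; Cora is a registered non-profit. Turning to paragraph (k): (k) is engaged — the registered capacity is 1,880 units, meeting the 1,740 units threshold. (c) is therefore removed.
Exception (d)'s conditions are all satisfied: the coverage ratio is 19%, meeting the 17% threshold; total rental receipts for the year are $4,580, below the $4,680 limit. But applying paragraph (l): (l) operates against (d): the space is let for business use. (d) is therefore removed.
Exception (e) does not apply: the tenant is unrelated to the owner.

No — exception (a) applies; Cora is not required to file Form RP-3.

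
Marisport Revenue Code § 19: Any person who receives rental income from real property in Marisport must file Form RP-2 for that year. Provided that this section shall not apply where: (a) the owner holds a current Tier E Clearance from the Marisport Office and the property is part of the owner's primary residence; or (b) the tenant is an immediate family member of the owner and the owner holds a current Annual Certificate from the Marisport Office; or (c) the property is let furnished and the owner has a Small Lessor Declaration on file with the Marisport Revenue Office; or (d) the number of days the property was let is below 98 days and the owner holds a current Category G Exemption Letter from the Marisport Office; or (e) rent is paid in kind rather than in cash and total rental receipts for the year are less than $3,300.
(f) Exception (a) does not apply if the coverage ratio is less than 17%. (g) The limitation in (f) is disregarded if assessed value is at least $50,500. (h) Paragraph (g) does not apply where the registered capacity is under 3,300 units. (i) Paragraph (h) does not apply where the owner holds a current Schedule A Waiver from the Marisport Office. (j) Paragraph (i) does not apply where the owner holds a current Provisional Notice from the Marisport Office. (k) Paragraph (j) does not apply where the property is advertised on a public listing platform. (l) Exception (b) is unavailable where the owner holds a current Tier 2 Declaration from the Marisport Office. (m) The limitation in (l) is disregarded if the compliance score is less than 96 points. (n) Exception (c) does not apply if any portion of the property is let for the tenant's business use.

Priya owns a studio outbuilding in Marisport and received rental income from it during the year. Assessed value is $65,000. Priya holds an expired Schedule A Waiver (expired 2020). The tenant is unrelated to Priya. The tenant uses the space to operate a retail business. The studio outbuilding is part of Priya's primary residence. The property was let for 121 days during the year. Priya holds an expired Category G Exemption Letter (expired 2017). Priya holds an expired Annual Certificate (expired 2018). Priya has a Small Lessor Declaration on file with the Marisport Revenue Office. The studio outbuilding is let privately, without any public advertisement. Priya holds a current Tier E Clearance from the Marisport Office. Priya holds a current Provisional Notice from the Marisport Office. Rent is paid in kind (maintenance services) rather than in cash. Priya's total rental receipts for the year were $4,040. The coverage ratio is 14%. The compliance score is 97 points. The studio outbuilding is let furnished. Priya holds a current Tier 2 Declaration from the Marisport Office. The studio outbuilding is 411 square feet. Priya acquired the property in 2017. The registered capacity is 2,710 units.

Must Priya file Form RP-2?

Yes — Priya must file Form RP-2.

Exception (a) is satisfied on its face — a current Tier E Clearance is held; the studio outbuilding is part of the primary residence. But: (f) operates against (a): the coverage ratio is 14%, less than the 17% limit. (g) is engaged (assessed value is $65,000, meeting the $50,500 threshold), but is overridden by (h): (h) is triggered — the registered capacity is 2,710 units, under the 3,300 units limit. (i) is not triggered (no current Schedule A Waiver is held), so (h) stands. (a) is therefore removed.
Exception (b) does not apply: the tenant is unrelated to the owner.
All of (c)'s requirements are met (the property is let furnished; a Small Lessor Declaration is on file). But applying paragraph (n): (n) is engaged — the space is let for business use. (c) is therefore removed.
Exception (d) fails — the number of days the property was let is 121 days, not below 98 days.
Exception (e) fails — total rental receipts for the year are $4,040, not less than $3,300.
No exception applies. The general rule governs.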